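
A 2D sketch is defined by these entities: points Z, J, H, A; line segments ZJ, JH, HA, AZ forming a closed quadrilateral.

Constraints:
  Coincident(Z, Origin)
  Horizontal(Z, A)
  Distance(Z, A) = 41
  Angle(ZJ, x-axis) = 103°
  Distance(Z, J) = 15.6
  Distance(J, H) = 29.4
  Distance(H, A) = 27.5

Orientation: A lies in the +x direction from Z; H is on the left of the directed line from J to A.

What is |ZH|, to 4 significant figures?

33.55

Z is at the origin; ZA is horizontal with |ZA| = 41.0 and A in +x, so A = (41.0, 0). ZJ runs at 103.0° with |ZJ| = 15.6, so J = (-3.509, 15.20). H is determined by |JH| = 29.4 and |HA| = 27.5 together: it lies at the intersection of circle(J, 29.4) and circle(A, 27.5). With |JA| = 47.03, the foot of the radical line on JA is 24.67 from J and the perpendicular offset is √(29.4² − 24.67²) = 16.00. Taking the left-of-JA solution: H = (25.00, 22.37).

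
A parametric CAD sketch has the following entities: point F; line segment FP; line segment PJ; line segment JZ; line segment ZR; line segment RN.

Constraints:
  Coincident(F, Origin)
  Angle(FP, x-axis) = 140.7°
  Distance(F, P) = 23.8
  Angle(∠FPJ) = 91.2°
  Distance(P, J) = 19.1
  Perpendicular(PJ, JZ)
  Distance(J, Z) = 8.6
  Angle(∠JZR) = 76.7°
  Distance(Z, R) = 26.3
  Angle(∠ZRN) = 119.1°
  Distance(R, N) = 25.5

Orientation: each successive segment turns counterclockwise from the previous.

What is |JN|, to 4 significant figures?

39.27

∠JZR = 76.7° gives ZR at 62.80° from the x-axis; with |ZR| = 26.3, R = (-12.26, 18.36). ∠ZRN = 119.1° gives RN at 123.7° from the x-axis; with |RN| = 25.5, N = (-26.41, 39.57). Then |JN| = |N − J| = 39.27.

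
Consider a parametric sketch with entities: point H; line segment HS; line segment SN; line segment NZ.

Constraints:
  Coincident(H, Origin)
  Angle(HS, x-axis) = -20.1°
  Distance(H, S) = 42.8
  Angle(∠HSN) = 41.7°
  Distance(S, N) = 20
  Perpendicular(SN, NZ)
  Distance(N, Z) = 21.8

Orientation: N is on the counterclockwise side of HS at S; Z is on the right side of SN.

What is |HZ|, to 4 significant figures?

51.67

∠HSN = 41.7°, so SN runs at -20.1° + (180° − 41.7°) = 118.2° from the x-axis; with |SN| = 20.0, N = S + 20.0·(cos 118.2°, sin 118.2°) = (30.74, 2.917). SN is perpendicular to NZ; with |NZ| = 21.8 on the right of SN, Z = N + 21.8·(0.8813, 0.4726) = (49.95, 13.22). Then |HZ| = |Z − H| = 51.67.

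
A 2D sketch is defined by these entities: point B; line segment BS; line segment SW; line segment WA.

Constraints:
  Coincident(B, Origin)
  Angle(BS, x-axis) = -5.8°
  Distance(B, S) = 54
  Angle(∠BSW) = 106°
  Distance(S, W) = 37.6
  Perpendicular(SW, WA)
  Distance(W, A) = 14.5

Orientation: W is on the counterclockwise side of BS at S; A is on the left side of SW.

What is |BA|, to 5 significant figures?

64.451

B is at the origin; BS runs at -5.8° with length 54.0, so S = 54.0·(cos -5.8°, sin -5.8°) = (53.724, -5.4570). ∠BSW = 106.0°, so SW runs at -5.8° + (180° − 106.0°) = 68.200° from the x-axis; with |SW| = 37.6, W = S + 37.6·(cos 68.200°, sin 68.200°) = (67.687, 29.454). The perpendicularity gives WA at right angles to SW; with |WA| = 14.5 on the left of SW, A = W + 14.5·(-0.92849, 0.37137) = (54.224, 34.839). Then |BA| = |A − B| = 64.451.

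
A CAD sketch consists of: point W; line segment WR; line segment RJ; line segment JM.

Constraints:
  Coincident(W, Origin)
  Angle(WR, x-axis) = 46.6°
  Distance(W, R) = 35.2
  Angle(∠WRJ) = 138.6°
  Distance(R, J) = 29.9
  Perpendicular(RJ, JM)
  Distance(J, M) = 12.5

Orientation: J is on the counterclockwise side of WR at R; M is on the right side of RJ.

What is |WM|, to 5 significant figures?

66.710

W is at the origin; WR runs at 46.6° with length 35.2, so R = 35.2·(cos 46.6°, sin 46.6°) = (24.185, 25.575). ∠WRJ = 138.6°, so RJ runs at 46.6° + (180° − 138.6°) = 88.000° from the x-axis; with |RJ| = 29.9, J = R + 29.9·(cos 88.000°, sin 88.000°) = (25.229, 55.457). RJ ⟂ JM; with |JM| = 12.5 on the right of RJ, M = J + 12.5·(0.99939, -0.034899) = (37.721, 55.021). Then |WM| = |M − W| = 66.710.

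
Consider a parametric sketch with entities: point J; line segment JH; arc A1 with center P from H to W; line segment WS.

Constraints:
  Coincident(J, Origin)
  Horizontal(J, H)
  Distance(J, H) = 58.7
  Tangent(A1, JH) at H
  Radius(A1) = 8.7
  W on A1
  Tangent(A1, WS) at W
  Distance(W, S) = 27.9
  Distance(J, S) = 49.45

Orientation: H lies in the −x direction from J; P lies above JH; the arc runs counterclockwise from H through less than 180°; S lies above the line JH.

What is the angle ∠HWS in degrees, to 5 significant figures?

147.46°

Checks: |PW| = 8.700 ✓; ∠(PW, WS) = 90.00° ✓; |WS| = 27.90 ✓; |JS| = 49.45 ✓.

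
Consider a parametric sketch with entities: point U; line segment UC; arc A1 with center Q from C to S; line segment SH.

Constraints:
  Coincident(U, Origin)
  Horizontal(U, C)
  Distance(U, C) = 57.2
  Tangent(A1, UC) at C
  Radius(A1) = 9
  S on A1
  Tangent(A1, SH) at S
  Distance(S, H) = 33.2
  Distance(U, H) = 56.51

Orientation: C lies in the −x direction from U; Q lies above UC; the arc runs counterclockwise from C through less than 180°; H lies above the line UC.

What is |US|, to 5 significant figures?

48.937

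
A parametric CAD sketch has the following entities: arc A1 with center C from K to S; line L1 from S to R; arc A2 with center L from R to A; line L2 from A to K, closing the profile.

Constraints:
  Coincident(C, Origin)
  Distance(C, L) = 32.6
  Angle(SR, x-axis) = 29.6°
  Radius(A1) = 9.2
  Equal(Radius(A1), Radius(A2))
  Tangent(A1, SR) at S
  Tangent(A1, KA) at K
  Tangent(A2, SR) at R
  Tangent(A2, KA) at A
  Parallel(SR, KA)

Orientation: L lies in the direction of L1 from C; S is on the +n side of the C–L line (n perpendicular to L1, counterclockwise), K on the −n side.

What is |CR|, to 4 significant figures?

33.87

Tangency of A1 to both parallel lines with radius 9.2 puts S and K at C ± 9.2·n: S = (-4.544, 7.999), K = (4.544, -7.999). Equal radii place R and A the same way about L: R = L + 9.2·n = (23.80, 24.10), A = L − 9.2·n = (32.89, 8.103). Then |CR| = |R − C| = 33.87.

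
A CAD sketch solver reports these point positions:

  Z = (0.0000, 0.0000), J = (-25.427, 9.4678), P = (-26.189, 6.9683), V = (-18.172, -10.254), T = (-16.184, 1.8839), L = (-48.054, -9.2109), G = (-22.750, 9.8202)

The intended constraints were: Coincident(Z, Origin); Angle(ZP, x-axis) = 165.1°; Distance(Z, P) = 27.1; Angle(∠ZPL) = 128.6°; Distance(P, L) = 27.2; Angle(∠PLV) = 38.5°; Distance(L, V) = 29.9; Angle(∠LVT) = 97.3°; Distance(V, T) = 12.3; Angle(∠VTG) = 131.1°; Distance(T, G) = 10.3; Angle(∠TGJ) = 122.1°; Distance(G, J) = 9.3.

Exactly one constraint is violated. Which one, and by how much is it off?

Distance(G, J) = 9.3 — off by 6.60.

Z = (0.00, 0.00) ✓; ZP at 165.1° ✓; |ZP| = 27.10 ✓; ∠ZPL = 128.6° ✓; |PL| = 27.20 ✓; ∠PLV = 38.50° ✓; |LV| = 29.90 ✓; ∠LVT = 97.30° ✓; |VT| = 12.30 ✓; ∠VTG = 131.1° ✓; |TG| = 10.30 ✓; ∠TGJ = 122.1° ✓; |GJ| = 2.700 ✗.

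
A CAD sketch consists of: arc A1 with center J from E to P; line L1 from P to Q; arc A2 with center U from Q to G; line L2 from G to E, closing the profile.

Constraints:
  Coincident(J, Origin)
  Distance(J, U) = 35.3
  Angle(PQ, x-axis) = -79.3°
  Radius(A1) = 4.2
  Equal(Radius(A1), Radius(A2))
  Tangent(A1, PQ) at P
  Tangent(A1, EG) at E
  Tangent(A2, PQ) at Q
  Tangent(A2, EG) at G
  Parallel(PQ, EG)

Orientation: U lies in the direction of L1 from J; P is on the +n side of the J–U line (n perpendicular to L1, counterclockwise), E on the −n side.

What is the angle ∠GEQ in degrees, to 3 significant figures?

13.4°

Tangency of A1 to both parallel lines with radius 4.2 puts P and E at J ± 4.2·n: P = (4.13, 0.780), E = (-4.13, -0.780). Equal radii place Q and G the same way about U: Q = U + 4.2·n = (10.7, -33.9), G = U − 4.2·n = (2.43, -35.5). Then cos ∠GEQ = EG·EQ / (|EG||EQ|), giving 13.4°.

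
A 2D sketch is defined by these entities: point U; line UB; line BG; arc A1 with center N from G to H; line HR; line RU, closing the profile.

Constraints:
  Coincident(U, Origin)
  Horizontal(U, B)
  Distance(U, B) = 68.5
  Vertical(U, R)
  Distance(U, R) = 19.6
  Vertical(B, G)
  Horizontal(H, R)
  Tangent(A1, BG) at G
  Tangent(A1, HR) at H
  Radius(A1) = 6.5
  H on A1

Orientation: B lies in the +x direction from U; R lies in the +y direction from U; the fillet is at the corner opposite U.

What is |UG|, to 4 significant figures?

69.74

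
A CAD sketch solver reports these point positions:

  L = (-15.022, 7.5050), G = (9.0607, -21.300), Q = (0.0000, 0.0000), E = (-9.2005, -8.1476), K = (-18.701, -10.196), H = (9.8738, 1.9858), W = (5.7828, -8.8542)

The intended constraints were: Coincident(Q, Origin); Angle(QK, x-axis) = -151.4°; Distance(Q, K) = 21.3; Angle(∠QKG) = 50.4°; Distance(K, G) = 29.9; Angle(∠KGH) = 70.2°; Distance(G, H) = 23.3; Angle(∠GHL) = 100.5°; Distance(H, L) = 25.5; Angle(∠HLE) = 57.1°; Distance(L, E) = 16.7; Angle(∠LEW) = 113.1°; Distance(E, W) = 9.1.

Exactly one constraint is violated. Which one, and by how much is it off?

Distance(E, W) = 9.1 — off by 5.90.

Q = (0.00, 0.00) ✓; QK at -151.4° ✓; |QK| = 21.30 ✓; ∠QKG = 50.40° ✓; |KG| = 29.90 ✓; ∠KGH = 70.20° ✓; |GH| = 23.30 ✓; ∠GHL = 100.5° ✓; |HL| = 25.50 ✓; ∠HLE = 57.10° ✓; |LE| = 16.70 ✓; ∠LEW = 113.1° ✓; |EW| = 15.00 ✗.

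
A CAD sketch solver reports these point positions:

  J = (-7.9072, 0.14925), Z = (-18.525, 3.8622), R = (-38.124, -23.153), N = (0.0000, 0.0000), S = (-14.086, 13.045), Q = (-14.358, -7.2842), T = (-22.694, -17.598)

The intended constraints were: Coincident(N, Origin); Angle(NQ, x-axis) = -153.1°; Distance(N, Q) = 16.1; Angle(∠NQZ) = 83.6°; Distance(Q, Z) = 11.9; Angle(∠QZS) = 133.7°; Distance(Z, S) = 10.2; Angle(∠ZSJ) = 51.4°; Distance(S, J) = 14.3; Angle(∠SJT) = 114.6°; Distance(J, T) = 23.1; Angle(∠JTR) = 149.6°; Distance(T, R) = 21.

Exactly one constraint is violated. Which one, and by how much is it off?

Distance(T, R) = 21 — off by 4.60.

N = (0.00, 0.00) ✓; NQ at -153.1° ✓; |NQ| = 16.10 ✓; ∠NQZ = 83.60° ✓; |QZ| = 11.90 ✓; ∠QZS = 133.7° ✓; |ZS| = 10.20 ✓; ∠ZSJ = 51.40° ✓; |SJ| = 14.30 ✓; ∠SJT = 114.6° ✓; |JT| = 23.10 ✓; ∠JTR = 149.6° ✓; |TR| = 16.40 ✗.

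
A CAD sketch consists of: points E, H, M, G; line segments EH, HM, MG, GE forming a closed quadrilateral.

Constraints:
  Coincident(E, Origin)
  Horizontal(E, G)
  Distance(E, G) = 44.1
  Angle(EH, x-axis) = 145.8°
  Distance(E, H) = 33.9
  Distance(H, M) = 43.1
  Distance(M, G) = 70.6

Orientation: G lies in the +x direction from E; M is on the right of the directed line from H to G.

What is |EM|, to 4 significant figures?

32.60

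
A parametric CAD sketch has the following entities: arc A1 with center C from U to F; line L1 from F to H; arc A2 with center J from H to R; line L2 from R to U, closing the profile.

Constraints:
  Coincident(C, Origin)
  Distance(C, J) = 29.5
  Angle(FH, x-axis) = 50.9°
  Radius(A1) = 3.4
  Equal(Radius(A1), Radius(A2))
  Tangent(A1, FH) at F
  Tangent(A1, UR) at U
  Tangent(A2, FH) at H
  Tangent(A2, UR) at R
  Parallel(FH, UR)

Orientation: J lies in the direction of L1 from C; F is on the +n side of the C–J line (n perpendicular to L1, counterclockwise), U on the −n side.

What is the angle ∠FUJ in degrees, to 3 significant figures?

83.4°

C is at the origin and J lies 29.5 along u from C, so J = 29.5·u = (18.6, 22.9). Tangency of A1 to both parallel lines with radius 3.4 puts F and U at C ± 3.4·n: F = (-2.64, 2.14), U = (2.64, -2.14). Then cos ∠FUJ = UF·UJ / (|UF||UJ|), giving 83.4°.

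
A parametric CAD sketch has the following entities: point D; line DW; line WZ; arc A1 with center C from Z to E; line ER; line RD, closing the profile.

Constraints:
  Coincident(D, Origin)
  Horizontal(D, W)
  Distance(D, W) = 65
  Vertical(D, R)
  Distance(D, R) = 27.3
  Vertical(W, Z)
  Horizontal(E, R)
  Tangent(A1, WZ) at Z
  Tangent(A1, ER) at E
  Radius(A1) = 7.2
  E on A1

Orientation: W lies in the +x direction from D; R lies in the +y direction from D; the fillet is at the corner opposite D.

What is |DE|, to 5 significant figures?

63.923

D is at the origin; DW is horizontal with |DW| = 65.0 and W on the +x side, so W = (65.000, 0.0000). D and R share the same x with |DR| = 27.3 and R on the +y side, so R = (0.0000, 27.300). The virtual corner opposite D is at (65.000, 27.300). Since A1 is tangent to WZ there, CZ ⟂ WZ and A1 meets ER tangentially, so CE is at right angles to ER, with radius 7.2, so the center C sits 7.2 in from both sides at C = (57.800, 20.100). That places the tangent points at Z = (65.000, 20.100) on WZ and E = (57.800, 27.300) on ER. Then |DE| = |E − D| = 63.923.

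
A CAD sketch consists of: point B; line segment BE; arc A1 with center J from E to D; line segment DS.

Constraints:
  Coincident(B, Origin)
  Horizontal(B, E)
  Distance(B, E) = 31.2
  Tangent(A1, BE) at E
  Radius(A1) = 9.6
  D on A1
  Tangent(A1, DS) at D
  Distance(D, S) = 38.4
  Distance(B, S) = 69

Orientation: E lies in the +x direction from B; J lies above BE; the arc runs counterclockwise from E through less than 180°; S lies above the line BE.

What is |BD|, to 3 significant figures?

40.3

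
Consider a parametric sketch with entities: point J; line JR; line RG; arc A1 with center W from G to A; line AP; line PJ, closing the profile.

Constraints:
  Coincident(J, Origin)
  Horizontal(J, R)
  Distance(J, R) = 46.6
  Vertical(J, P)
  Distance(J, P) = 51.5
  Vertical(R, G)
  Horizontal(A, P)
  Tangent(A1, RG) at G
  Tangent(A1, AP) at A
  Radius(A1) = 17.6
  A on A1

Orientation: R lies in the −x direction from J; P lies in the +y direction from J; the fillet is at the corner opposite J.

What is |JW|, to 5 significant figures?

44.612

J is at the origin; J and R share the same y with |JR| = 46.6 and R on the −x side, so R = (-46.600, 0.0000). JP is vertical with |JP| = 51.5 and P on the +y side, so P = (0.0000, 51.500). The virtual corner opposite J is at (-46.600, 51.500). The tangent condition forces WG to be normal to RG and A1 meets AP tangentially, so WA is at right angles to AP, with radius 17.6, so the center W sits 17.6 in from both sides at W = (-29.000, 33.900). Then |JW| = |W − J| = 44.612.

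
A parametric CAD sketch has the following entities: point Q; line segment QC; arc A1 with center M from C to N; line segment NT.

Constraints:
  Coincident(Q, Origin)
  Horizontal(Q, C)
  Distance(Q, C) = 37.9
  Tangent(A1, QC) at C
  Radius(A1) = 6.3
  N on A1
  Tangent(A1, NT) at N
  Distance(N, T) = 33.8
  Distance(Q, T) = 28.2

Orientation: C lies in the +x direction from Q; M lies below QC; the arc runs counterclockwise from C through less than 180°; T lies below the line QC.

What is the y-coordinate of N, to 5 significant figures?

-1.9457

Q is at the origin; Q and C share the same y with |QC| = 37.9 and C on the +x side, so C = (37.900, 0.0000). Since A1 is tangent to QC there, MC ⟂ QC, so M = C + (0, -6.3) = (37.900, -6.3000). Since MN ⟂ NT (tangency), |MT| = √(6.3² + 33.8²) = 34.382 regardless of where N sits on A1. So T lies on both circle(Q, 28.2) and circle(M, 34.382); the below-QC intersection is T = (9.9856, -26.373). N is the foot of the tangent from T: N = (33.347, -1.9457).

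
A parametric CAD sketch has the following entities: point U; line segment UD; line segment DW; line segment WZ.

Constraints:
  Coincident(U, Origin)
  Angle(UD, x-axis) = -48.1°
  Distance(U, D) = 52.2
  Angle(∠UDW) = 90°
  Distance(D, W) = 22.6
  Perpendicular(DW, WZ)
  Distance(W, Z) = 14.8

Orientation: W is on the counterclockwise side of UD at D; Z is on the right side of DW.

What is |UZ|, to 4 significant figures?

70.71

∠UDW = 90.0°, so DW runs at -48.1° + (180° − 90.0°) = 41.90° from the x-axis; with |DW| = 22.6, W = D + 22.6·(cos 41.90°, sin 41.90°) = (51.68, -23.76). DW ⟂ WZ; with |WZ| = 14.8 on the right of DW, Z = W + 14.8·(0.6678, -0.7443) = (61.57, -34.78). Then |UZ| = |Z − U| = 70.71.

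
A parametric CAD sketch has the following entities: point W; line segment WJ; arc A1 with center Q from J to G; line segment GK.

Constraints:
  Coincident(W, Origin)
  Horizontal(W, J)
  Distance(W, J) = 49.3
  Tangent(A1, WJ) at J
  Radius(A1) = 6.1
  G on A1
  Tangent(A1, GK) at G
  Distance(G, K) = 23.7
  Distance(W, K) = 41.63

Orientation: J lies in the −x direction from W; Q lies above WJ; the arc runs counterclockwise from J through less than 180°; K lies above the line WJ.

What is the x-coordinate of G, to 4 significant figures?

-43.81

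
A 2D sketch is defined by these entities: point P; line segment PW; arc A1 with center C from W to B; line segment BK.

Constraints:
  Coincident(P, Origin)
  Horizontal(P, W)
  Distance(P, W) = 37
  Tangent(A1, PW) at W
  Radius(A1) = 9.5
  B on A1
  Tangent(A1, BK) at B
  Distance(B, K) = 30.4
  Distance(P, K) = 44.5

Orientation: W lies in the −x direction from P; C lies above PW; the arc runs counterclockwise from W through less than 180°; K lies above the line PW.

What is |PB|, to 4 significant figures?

28.76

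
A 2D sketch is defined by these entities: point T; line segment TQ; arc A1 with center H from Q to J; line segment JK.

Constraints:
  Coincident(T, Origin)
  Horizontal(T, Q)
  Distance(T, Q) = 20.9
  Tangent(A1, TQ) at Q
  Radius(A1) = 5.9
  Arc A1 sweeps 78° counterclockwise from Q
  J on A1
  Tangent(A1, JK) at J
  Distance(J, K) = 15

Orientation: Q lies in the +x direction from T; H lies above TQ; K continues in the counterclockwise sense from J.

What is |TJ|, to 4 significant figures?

27.08

The tangent condition forces HQ to be normal to TQ, so H = Q + (0, 5.9) = (20.90, 5.900). On A1, Q sits at bearing -90° from H; a 78° counterclockwise sweep puts J at bearing -12°, so J = H + 5.9·(cos -12°, sin -12°) = (26.67, 4.673). Then |TJ| = |J − T| = 27.08.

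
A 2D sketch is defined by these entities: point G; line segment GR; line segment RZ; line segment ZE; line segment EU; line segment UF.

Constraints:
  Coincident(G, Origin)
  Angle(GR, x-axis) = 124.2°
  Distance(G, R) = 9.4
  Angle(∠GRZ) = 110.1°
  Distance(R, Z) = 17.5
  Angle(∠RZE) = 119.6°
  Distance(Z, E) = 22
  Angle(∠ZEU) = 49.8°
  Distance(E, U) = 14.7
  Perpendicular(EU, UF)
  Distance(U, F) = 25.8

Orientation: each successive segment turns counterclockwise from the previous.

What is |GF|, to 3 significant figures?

28.2

G is at the origin; GR runs at 124.2° with length 9.4, so R = (-5.28, 7.77). ∠GRZ = 110.1° gives RZ at -166° from the x-axis; with |RZ| = 17.5, Z = (-22.3, 3.51). ∠RZE = 119.6° gives ZE at -105° from the x-axis; with |ZE| = 22.0, E = (-28.1, -17.7). ∠ZEU = 49.8° gives EU at 24.7° from the x-axis; with |EU| = 14.7, U = (-14.8, -11.5). EU ⟂ UF, so UF runs at 115°; with |UF| = 25.8, F = (-25.6, 11.9). Then |GF| = |F − G| = 28.2.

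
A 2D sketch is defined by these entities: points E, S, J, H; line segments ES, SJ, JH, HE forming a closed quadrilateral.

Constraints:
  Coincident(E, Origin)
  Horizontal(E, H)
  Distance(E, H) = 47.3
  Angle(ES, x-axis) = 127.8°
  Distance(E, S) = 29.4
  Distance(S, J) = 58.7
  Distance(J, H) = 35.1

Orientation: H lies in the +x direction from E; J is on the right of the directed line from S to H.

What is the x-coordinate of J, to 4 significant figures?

19.73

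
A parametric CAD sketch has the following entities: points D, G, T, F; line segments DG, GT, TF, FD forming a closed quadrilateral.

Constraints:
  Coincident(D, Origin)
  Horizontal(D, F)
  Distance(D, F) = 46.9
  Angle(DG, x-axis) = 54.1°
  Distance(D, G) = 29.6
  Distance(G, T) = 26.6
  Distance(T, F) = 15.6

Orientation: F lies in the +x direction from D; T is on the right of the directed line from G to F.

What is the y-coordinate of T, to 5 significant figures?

1.3613

Checks: |GT| = 26.60 ✓; |TF| = 15.60 ✓.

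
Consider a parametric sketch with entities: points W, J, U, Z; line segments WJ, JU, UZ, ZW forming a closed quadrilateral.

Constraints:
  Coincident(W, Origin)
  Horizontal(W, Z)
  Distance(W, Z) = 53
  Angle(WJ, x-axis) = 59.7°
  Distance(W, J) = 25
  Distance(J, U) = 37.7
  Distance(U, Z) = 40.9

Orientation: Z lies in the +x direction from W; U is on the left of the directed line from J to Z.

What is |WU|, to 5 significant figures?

60.635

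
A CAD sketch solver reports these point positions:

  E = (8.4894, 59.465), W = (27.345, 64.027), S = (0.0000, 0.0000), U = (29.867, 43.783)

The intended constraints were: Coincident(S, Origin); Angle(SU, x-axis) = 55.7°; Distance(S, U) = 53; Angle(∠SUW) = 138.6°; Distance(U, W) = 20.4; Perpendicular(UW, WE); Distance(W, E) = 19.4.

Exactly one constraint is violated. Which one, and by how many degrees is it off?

Perpendicular(UW, WE) — off by 6.50°.

S = (0.00, 0.00) ✓; SU at 55.70° ✓; |SU| = 53.00 ✓; ∠SUW = 138.6° ✓; |UW| = 20.40 ✓; ∠(UW, WE) = 96.50° ✗; |WE| = 19.40 ✓.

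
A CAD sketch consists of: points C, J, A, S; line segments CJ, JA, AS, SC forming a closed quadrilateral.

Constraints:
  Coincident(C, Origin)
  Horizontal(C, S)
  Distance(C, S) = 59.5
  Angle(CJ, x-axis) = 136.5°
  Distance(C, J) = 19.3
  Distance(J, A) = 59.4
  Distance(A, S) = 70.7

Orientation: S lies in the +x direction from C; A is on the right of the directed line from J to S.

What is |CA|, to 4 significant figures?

43.57

Checks: CJ at 136.5° ✓; |JA| = 59.40 ✓; |AS| = 70.70 ✓.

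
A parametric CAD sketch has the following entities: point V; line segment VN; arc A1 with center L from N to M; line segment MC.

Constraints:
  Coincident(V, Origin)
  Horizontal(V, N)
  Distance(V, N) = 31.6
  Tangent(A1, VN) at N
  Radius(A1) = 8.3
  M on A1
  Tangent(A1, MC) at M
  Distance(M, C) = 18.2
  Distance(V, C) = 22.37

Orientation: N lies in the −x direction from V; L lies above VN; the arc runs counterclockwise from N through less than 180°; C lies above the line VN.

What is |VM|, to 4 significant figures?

25.26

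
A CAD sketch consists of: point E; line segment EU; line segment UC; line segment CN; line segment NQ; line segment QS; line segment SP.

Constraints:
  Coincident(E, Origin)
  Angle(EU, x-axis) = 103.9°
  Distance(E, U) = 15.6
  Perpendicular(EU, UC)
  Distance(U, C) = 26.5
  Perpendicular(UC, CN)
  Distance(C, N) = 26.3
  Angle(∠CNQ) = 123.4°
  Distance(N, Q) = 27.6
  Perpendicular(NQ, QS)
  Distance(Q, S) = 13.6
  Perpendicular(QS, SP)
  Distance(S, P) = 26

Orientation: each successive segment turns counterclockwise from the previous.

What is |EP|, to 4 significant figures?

17.68

The perpendicularity gives QS at right angles to NQ, so QS runs at 70.50°; with |QS| = 13.6, S = (7.403, -13.15). QS ⟂ SP, so SP runs at 160.5°; with |SP| = 26.0, P = (-17.11, -4.467). Then |EP| = |P − E| = 17.68.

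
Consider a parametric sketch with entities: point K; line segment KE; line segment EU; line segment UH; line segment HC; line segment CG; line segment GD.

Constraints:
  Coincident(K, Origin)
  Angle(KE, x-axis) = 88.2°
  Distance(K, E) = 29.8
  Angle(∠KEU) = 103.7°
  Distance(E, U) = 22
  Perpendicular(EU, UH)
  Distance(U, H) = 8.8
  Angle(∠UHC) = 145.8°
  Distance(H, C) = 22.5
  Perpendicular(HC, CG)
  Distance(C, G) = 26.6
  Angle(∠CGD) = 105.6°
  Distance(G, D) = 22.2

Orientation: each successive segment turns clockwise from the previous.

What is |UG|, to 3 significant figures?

36.8

K is at the origin; KE runs at 88.2° with length 29.8, so E = (0.936, 29.8). ∠KEU = 103.7° gives EU at 11.9° from the x-axis; with |EU| = 22.0, U = (22.5, 34.3). EU is perpendicular to UH, so UH runs at -78.1°; with |UH| = 8.8, H = (24.3, 25.7). ∠UHC = 145.8° gives HC at -112° from the x-axis; with |HC| = 22.5, C = (15.7, 4.89). HC is perpendicular to CG, so CG runs at 158°; with |CG| = 26.6, G = (-8.87, 15.0). Then |UG| = |G − U| = 36.8.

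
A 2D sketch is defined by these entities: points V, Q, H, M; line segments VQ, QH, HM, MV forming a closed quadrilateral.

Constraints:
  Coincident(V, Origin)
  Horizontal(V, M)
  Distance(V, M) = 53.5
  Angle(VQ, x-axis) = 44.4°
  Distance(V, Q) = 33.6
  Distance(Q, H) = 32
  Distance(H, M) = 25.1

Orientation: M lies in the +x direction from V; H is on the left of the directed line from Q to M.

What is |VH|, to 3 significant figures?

61.3

V is at the origin; VM is horizontal with |VM| = 53.5 and M in +x, so M = (53.5, 0). VQ runs at 44.4° with |VQ| = 33.6, so Q = (24.0, 23.5). H is determined by |QH| = 32.0 and |HM| = 25.1 together: it lies at the intersection of circle(Q, 32.0) and circle(M, 25.1). With |QM| = 37.7, the foot of the radical line on QM is 24.1 from Q and the perpendicular offset is √(32.0² − 24.1²) = 21.1. Taking the left-of-QM solution: H = (56.0, 25.0).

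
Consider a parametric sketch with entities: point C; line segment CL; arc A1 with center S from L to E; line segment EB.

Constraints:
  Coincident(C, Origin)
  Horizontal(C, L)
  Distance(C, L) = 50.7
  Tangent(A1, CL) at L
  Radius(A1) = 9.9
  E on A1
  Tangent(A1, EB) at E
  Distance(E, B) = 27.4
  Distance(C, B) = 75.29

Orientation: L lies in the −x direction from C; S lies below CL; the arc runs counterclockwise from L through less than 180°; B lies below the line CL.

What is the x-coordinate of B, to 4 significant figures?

-67.23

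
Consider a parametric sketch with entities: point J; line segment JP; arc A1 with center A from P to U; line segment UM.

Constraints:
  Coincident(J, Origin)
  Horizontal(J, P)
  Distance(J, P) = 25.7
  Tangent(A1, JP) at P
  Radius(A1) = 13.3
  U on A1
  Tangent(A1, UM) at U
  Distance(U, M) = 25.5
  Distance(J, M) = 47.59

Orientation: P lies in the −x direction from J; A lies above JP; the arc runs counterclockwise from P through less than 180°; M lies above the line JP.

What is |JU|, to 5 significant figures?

22.496

Checks: |AU| = 13.30 ✓; ∠(AU, UM) = 90.00° ✓; |UM| = 25.50 ✓; |JM| = 47.59 ✓.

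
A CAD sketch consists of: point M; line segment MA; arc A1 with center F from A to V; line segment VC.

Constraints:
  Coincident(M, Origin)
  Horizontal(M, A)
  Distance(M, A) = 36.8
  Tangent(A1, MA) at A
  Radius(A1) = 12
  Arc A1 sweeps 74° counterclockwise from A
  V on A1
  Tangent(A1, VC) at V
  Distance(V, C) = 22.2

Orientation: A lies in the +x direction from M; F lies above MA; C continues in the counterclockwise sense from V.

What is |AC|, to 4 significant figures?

34.84

M is at the origin; MA is horizontal with |MA| = 36.8 and A on the +x side, so A = (36.80, 0.000). A1 meets MA tangentially, so FA is at right angles to MA, so F = A + (0, 12) = (36.80, 12.00). On A1, A sits at bearing -90° from F; a 74° counterclockwise sweep puts V at bearing -16°, so V = F + 12.0·(cos -16°, sin -16°) = (48.34, 8.692). A1 meets VC tangentially, so FV is at right angles to VC, so VC runs along (−sin -16°, cos -16°); with |VC| = 22.2, C = (54.45, 30.03). Then |AC| = |C − A| = 34.84.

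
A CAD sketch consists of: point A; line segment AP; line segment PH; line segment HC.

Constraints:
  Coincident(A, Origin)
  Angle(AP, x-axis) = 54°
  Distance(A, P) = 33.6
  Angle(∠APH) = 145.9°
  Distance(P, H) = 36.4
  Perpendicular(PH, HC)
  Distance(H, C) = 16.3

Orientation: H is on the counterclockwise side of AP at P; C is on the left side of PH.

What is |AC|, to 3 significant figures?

64.3

A is at the origin; AP runs at 54.0° with length 33.6, so P = 33.6·(cos 54.0°, sin 54.0°) = (19.7, 27.2). ∠APH = 145.9°, so PH runs at 54.0° + (180° − 145.9°) = 88.1° from the x-axis; with |PH| = 36.4, H = P + 36.4·(cos 88.1°, sin 88.1°) = (21.0, 63.6). PH ⟂ HC; with |HC| = 16.3 on the left of PH, C = H + 16.3·(-0.999, 0.0332) = (4.67, 64.1). Then |AC| = |C − A| = 64.3.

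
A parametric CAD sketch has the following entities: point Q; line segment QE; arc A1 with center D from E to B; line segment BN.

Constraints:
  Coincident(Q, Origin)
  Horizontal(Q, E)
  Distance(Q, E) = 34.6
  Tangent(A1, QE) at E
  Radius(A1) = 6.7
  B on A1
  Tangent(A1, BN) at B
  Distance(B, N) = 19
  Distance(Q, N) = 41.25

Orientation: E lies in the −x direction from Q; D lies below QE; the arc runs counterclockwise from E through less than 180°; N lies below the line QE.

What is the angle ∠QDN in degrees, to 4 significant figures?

92.16°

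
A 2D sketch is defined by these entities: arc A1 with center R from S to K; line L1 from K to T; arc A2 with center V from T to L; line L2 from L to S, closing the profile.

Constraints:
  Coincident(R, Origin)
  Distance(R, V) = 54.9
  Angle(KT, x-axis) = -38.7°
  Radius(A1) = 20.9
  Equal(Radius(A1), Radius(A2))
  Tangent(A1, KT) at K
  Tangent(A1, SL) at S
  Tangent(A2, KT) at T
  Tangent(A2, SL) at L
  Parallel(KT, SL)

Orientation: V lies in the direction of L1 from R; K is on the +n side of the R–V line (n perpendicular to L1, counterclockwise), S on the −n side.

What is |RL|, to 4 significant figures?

58.74

The slot axis is L1's direction at -38.7°, so u = (cos -38.7°, sin -38.7°) = (0.7804, -0.6252) and n = (−sin -38.7°, cos -38.7°) = (0.6252, 0.7804). R is at the origin and V lies 54.9 along u from R, so V = 54.9·u = (42.85, -34.33). Tangency of A1 to both parallel lines with radius 20.9 puts K and S at R ± 20.9·n: K = (13.07, 16.31), S = (-13.07, -16.31). Equal radii place T and L the same way about V: T = V + 20.9·n = (55.91, -18.01), L = V − 20.9·n = (29.78, -50.64). Then |RL| = |L − R| = 58.74.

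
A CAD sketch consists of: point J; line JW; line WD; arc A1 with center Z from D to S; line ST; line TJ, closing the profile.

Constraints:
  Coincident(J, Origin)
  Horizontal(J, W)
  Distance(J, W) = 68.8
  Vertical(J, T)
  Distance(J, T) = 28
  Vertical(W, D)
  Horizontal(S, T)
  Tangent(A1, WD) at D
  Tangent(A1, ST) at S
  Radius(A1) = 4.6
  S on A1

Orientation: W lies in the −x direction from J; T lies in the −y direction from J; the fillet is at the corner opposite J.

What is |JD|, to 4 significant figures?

72.67

J is at the origin; J and W share the same y with |JW| = 68.8 and W on the −x side, so W = (-68.80, 0.000). J and T share the same x with |JT| = 28.0 and T on the −y side, so T = (0.000, -28.00). The virtual corner opposite J is at (-68.80, -28.00). Since A1 is tangent to WD there, ZD ⟂ WD and tangency of A1 to ST means the radius ZS is perpendicular to ST, with radius 4.6, so the center Z sits 4.6 in from both sides at Z = (-64.20, -23.40). That places the tangent points at D = (-68.80, -23.40) on WD and S = (-64.20, -28.00) on ST. Then |JD| = |D − J| = 72.67.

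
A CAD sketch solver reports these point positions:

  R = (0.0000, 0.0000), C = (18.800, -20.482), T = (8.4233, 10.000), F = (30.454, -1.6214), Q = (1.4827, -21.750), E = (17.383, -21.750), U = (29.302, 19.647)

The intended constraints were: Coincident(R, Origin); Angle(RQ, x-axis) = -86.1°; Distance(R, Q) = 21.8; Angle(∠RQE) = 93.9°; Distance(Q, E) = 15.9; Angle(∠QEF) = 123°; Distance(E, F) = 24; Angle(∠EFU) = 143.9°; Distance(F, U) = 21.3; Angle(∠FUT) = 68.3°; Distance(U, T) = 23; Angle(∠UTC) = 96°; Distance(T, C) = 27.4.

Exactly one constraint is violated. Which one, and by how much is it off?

Distance(T, C) = 27.4 — off by 4.80.

R = (0.00, 0.00) ✓; RQ at -86.10° ✓; |RQ| = 21.80 ✓; ∠RQE = 93.90° ✓; |QE| = 15.90 ✓; ∠QEF = 123.0° ✓; |EF| = 24.00 ✓; ∠EFU = 143.9° ✓; |FU| = 21.30 ✓; ∠FUT = 68.30° ✓; |UT| = 23.00 ✓; ∠UTC = 96.00° ✓; |TC| = 32.20 ✗.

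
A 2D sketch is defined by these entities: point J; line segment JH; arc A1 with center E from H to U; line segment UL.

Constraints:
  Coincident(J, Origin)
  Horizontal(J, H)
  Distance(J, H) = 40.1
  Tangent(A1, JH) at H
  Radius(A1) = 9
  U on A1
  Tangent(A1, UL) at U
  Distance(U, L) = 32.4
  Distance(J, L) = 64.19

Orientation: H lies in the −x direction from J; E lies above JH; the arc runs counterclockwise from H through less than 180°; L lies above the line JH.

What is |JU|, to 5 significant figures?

35.132

J is at the origin; J and H share the same y with |JH| = 40.1 and H on the −x side, so H = (-40.100, 0.0000). Since A1 is tangent to JH there, EH ⟂ JH, so E = H + (0, 9) = (-40.100, 9.0000). Since EU ⟂ UL (tangency), |EL| = √(9.0² + 32.4²) = 33.627 regardless of where U sits on A1. So L lies on both circle(J, 64.19) and circle(E, 33.627); the above-JH intersection is L = (-49.041, 41.416). U is the foot of the tangent from L: U = (-32.381, 13.628).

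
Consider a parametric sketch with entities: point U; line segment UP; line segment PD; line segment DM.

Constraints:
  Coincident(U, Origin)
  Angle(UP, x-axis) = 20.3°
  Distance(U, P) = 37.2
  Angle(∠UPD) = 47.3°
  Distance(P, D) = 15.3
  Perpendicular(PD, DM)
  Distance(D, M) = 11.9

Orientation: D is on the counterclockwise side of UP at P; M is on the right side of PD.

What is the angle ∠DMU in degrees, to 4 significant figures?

14.20°

U is at the origin; UP runs at 20.3° with length 37.2, so P = 37.2·(cos 20.3°, sin 20.3°) = (34.89, 12.91). ∠UPD = 47.3°, so PD runs at 20.3° + (180° − 47.3°) = 153.0° from the x-axis; with |PD| = 15.3, D = P + 15.3·(cos 153.0°, sin 153.0°) = (21.26, 19.85). PD ⟂ DM; with |DM| = 11.9 on the right of PD, M = D + 11.9·(0.4540, 0.8910) = (26.66, 30.46). Then cos ∠DMU = MD·MU / (|MD||MU|), giving 14.20°.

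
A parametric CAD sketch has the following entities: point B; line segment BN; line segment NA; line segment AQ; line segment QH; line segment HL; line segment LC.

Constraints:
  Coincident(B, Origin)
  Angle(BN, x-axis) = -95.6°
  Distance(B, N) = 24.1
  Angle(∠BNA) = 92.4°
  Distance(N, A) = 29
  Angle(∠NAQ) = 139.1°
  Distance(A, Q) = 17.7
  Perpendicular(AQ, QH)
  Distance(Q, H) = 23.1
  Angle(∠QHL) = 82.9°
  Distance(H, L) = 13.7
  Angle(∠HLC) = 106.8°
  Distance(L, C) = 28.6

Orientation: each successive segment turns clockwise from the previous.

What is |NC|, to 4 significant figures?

33.37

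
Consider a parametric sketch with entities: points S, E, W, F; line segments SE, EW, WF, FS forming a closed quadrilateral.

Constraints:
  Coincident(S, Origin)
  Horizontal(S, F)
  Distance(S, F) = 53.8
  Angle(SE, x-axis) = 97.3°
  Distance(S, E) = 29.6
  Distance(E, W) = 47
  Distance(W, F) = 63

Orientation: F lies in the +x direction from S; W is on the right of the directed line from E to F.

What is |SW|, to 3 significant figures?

18.8

Checks: |EW| = 47.00 ✓; |WF| = 63.00 ✓.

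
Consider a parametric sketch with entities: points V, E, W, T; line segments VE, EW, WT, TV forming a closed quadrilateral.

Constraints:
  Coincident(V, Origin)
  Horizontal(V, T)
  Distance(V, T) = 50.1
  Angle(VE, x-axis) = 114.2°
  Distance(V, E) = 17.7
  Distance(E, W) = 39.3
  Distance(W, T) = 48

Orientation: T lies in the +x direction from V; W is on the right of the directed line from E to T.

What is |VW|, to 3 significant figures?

21.7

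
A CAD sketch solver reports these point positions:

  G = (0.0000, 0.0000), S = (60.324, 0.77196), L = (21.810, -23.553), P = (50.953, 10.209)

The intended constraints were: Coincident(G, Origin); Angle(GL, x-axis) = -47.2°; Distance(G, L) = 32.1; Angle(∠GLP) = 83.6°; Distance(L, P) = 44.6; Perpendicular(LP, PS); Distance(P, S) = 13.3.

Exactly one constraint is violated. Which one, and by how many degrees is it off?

Perpendicular(LP, PS) — off by 4.40°.

G = (0.00, 0.00) ✓; GL at -47.20° ✓; |GL| = 32.10 ✓; ∠GLP = 83.60° ✓; |LP| = 44.60 ✓; ∠(LP, PS) = 94.40° ✗; |PS| = 13.30 ✓.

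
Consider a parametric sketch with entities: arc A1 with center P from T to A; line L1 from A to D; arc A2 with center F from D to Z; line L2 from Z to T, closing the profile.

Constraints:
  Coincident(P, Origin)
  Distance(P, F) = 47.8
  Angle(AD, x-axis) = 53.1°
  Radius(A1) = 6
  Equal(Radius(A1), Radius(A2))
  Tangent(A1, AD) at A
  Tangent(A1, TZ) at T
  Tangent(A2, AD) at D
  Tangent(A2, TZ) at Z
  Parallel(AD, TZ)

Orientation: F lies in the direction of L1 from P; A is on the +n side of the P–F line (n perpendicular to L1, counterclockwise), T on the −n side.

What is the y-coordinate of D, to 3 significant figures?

41.8

Tangency of A1 to both parallel lines with radius 6.0 puts A and T at P ± 6.0·n: A = (-4.80, 3.60), T = (4.80, -3.60). Equal radii place D and Z the same way about F: D = F + 6.0·n = (23.9, 41.8), Z = F − 6.0·n = (33.5, 34.6). So D.y = 41.8.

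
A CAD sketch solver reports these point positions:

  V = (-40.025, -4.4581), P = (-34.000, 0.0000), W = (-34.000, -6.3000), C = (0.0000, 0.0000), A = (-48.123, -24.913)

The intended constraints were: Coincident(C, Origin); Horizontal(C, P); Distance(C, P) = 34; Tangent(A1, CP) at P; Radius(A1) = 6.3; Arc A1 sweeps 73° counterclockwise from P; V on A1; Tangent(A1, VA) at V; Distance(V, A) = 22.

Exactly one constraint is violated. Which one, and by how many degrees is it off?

Tangent(A1, VA) at V — off by 4.60°.

C = (0.00, 0.00) ✓; C.y = 0.00, P.y = 0.00 ✓; |CP| = 34.00 ✓; ∠(WP, PC) = 90.00° ✓; |WP| = 6.300 ✓; bearing(W→V) − bearing(W→P) = 73.00° ✓; |WV| = 6.300 ✓; ∠(WV, VA) = 94.60° ✗; |VA| = 22.00 ✓.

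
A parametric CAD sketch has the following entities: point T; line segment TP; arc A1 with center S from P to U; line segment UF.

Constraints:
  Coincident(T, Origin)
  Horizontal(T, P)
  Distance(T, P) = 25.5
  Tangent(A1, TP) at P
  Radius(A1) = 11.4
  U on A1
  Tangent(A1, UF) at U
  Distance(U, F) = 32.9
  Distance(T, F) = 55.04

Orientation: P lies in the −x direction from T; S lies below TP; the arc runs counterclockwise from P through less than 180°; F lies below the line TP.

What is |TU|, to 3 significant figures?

39.1

T is at the origin; TP is horizontal with |TP| = 25.5 and P on the −x side, so P = (-25.5, 0.00). The tangent condition forces SP to be normal to TP, so S = P + (0, -11.4) = (-25.5, -11.4). Since SU ⟂ UF (tangency), |SF| = √(11.4² + 32.9²) = 34.8 regardless of where U sits on A1. So F lies on both circle(T, 55.04) and circle(S, 34.8); the below-TP intersection is F = (-30.4, -45.9). U is the foot of the tangent from F: U = (-36.7, -13.6).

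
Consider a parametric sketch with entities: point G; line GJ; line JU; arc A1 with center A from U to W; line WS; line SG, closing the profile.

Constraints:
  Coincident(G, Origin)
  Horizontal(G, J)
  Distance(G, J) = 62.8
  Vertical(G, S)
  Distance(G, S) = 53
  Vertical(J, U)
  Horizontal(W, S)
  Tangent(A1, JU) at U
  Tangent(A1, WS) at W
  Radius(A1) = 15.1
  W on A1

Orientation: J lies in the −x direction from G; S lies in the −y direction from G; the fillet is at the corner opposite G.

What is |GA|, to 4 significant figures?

60.92

G and S share the same x with |GS| = 53.0 and S on the −y side, so S = (0.000, -53.00). The virtual corner opposite G is at (-62.80, -53.00). Tangency of A1 to JU means the radius AU is perpendicular to JU and the tangent condition forces AW to be normal to WS, with radius 15.1, so the center A sits 15.1 in from both sides at A = (-47.70, -37.90). Then |GA| = |A − G| = 60.92.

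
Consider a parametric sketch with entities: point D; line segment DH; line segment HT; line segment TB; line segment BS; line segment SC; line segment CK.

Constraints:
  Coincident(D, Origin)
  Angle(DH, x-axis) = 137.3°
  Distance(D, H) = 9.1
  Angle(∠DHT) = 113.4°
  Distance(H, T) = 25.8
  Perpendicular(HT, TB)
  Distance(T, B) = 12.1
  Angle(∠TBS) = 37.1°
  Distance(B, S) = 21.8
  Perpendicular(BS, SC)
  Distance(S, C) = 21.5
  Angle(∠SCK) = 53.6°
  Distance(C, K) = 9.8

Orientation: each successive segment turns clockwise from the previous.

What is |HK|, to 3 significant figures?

31.1

D is at the origin; DH runs at 137.3° with length 9.1, so H = (-6.69, 6.17). ∠DHT = 113.4° gives HT at 70.7° from the x-axis; with |HT| = 25.8, T = (1.84, 30.5). The perpendicularity gives TB at right angles to HT, so TB runs at -19.3°; with |TB| = 12.1, B = (13.3, 26.5). ∠TBS = 37.1° gives BS at -162° from the x-axis; with |BS| = 21.8, S = (-7.50, 19.9). BS ⟂ SC, so SC runs at 108°; with |SC| = 21.5, C = (-14.1, 40.3). ∠SCK = 53.6° gives CK at -18.6° from the x-axis; with |CK| = 9.8, K = (-4.78, 37.2). Then |HK| = |K − H| = 31.1.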